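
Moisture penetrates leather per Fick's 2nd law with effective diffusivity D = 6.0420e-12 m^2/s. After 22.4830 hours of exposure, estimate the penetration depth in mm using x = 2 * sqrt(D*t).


t = 22.4830 hr * 3600 = 80938.8000 s
D * t = 6.0420e-12 * 80938.8000 = 4.8903e-07
x = 2 * sqrt(D*t) = 2 * sqrt(4.8903e-07) = 0.00139862 m = 1.3986 mm


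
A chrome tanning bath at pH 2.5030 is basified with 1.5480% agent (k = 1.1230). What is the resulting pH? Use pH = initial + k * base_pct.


Formula: pH_final = pH_initial + k * base_pct
Substituting: pH_final = 2.5030 + 1.1230 * 1.5480
Result: 4.2414


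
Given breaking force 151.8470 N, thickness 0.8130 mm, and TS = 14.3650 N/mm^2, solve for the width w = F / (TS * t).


Formula: w = F / (TS * t)
Substituting: w = 151.8470 / (14.3650 * 0.8130)
Result: 13.0020 mm


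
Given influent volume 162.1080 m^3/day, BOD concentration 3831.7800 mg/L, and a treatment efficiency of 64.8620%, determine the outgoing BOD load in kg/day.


Load_in = volume * conc / 1000 = 162.1080 * 3831.7800 / 1000 = 621.1622 kg/day
Removed = Load_in * eff / 100 = 621.1622 * 64.8620 / 100 = 402.8982 kg/day
Load_out = Load_in - Removed = 621.1622 - 402.8982 = 218.2640 kg/day


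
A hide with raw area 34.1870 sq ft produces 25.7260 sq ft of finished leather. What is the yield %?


Formula: Yield = finished / raw * 100
Substituting: Yield = 25.7260 / 34.1870 * 100
Result: 75.2508 %


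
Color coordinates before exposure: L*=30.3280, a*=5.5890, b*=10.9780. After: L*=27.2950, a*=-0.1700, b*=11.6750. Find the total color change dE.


dL = -3.0330, da = -5.7590, db = 0.6970
dE = sqrt((-3.0330)^2 + (-5.7590)^2 + 0.6970^2) = 6.5461


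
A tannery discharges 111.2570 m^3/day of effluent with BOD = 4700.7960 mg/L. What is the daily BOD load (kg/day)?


Formula: BOD_load = volume * conc / 1000
Substituting: BOD_load = 111.2570 * 4700.7960 / 1000
Result: 522.9965 kg/day


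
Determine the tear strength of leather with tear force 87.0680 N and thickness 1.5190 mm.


Formula: Tear strength = force / thickness
Substituting: Tear strength = 87.0680 / 1.5190
Result: 57.3193 N/mm


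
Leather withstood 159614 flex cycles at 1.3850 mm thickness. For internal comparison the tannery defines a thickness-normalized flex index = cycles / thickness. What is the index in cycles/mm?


Formula: Index = cycles / thickness
Substituting: Index = 159614 / 1.3850
Result: 115244.7653 cycles/mm


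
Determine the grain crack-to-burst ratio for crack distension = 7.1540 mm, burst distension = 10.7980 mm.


Formula: Ratio = crack / burst
Substituting: Ratio = 7.1540 / 10.7980
Result: 0.6625


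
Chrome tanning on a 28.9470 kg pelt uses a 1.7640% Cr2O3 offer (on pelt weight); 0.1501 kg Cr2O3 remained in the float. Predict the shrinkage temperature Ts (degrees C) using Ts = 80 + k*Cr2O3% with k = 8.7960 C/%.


Offered = pelt * offer_pct / 100 = 28.9470 * 1.7640 / 100 = 0.5106 kg
Uptake = offered - residual = 0.5106 - 0.1501 = 0.3605 kg
Cr2O3% on pelt = uptake / pelt * 100 = 0.3605 / 28.9470 * 100 = 1.2455 %
Ts = 80 + k * Cr2O3% = 80 + 8.7960 * 1.2455 = 90.9551 C


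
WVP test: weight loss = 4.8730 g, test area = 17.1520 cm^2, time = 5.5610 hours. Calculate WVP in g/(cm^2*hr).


Formula: WVP = loss / (area * time)
Substituting: WVP = 4.8730 / (17.1520 * 5.5610)
Result: 0.0510892 g/(cm^2*hr)


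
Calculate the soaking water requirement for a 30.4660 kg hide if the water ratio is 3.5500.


Formula: Water = hide_weight * ratio
Substituting: Water = 30.4660 * 3.5500
Result: 108.1543 kg


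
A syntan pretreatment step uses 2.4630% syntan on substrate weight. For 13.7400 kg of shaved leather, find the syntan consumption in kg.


Formula: Syntan = substrate * pct / 100
Substituting: Syntan = 13.7400 * 2.4630 / 100
Result: 0.3384 kg


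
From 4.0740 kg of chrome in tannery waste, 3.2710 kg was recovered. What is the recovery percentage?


Formula: Recovery = recovered / input * 100
Substituting: Recovery = 3.2710 / 4.0740 * 100
Result: 80.2896 %


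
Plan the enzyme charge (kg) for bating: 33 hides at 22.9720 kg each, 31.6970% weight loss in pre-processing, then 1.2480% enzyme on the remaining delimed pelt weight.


Total_raw = N * avg_wt = 33 * 22.9720 = 758.0760 kg
Substrate = Total_raw * (1 - loss/100) = 758.0760 * (1 - 31.6970/100) = 517.7887 kg
Enzyme = Substrate * pct / 100 = 517.7887 * 1.2480 / 100 = 6.4620 kg


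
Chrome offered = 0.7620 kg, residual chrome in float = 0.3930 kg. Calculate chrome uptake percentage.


Formula: Uptake = (offered - residual) / offered * 100
Substituting: Uptake = (0.7620 - 0.3930) / 0.7620 * 100
Result: 48.4252 %


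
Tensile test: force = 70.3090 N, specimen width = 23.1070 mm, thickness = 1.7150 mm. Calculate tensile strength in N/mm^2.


Formula: TS = force / (width * thickness)
Substituting: TS = 70.3090 / (23.1070 * 1.7150)
Result: 1.7742 N/mm^2


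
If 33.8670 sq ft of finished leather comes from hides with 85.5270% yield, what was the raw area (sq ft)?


Formula: raw = finished * 100 / yield
Substituting: raw = 33.8670 * 100 / 85.5270
Result: 39.5980 sq ft


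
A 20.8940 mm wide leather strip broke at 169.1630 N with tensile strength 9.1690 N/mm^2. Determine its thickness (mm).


Formula: t = F / (TS * w)
Substituting: t = 169.1630 / (9.1690 * 20.8940)
Result: 0.8830 mm


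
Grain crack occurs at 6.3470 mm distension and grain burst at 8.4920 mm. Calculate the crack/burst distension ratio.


Formula: Ratio = crack / burst
Substituting: Ratio = 6.3470 / 8.4920
Result: 0.7474


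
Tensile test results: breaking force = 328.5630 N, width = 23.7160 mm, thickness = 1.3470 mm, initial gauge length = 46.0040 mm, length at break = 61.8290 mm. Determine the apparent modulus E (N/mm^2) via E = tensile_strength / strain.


TS = F / (w * t) = 328.5630 / (23.7160 * 1.3470) = 10.2851 N/mm^2
strain = (Lf - L0) / L0 = (61.8290 - 46.0040) / 46.0040 = 0.3440
E = TS / strain = 10.2851 / 0.3440 = 29.8993 N/mm^2


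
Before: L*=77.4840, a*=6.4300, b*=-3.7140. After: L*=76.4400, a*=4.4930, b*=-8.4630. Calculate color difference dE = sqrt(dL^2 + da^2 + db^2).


dL = -1.0440, da = -1.9370, db = -4.7490
dE = sqrt((-1.0440)^2 + (-1.9370)^2 + (-4.7490)^2) = 5.2340


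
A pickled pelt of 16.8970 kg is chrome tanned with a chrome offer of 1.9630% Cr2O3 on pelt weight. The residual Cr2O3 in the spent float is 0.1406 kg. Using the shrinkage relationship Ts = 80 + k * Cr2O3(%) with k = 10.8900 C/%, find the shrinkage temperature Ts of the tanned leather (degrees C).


Offered = pelt * offer_pct / 100 = 16.8970 * 1.9630 / 100 = 0.3317 kg
Uptake = offered - residual = 0.3317 - 0.1406 = 0.1911 kg
Cr2O3% on pelt = uptake / pelt * 100 = 0.1911 / 16.8970 * 100 = 1.1309 %
Ts = 80 + k * Cr2O3% = 80 + 10.8900 * 1.1309 = 92.3155 C


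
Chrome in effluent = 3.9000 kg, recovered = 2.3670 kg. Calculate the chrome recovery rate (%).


Formula: Recovery = recovered / input * 100
Substituting: Recovery = 2.3670 / 3.9000 * 100
Result: 60.6923 %


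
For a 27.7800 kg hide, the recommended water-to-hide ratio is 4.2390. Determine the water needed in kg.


Formula: Water = hide_weight * ratio
Substituting: Water = 27.7800 * 4.2390
Result: 117.7594 kg


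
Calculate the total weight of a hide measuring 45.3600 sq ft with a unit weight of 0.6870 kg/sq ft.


Formula: Weight = area * weight_per_sqft
Substituting: Weight = 45.3600 * 0.6870
Result: 31.1623 kg


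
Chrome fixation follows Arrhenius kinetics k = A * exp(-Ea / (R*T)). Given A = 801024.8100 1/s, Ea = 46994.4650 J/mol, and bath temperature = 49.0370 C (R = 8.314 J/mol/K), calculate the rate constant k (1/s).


T_K = T_C + 273.15 = 49.0370 + 273.15 = 322.1870 K
exponent = -Ea / (R * T_K) = -46994.4650 / (8.314 * 322.1870) = -17.5440
k = A * exp(exponent) = 801024.8100 * exp(-17.5440) = 0.0192479 1/s


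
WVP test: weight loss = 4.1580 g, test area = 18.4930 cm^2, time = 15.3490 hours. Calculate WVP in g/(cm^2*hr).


Formula: WVP = loss / (area * time)
Substituting: WVP = 4.1580 / (18.4930 * 15.3490)
Result: 0.0146486 g/(cm^2*hr)


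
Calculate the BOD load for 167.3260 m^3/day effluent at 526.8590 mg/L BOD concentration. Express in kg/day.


Formula: BOD_load = volume * conc / 1000
Substituting: BOD_load = 167.3260 * 526.8590 / 1000
Result: 88.1572 kg/day


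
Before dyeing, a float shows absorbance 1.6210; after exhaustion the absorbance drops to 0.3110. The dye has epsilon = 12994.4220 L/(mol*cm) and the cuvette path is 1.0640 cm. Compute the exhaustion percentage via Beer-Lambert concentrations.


c_initial = A_i / (epsilon * l) = 1.6210 / (12994.4220 * 1.0640) = 1.1724e-04 mol/L
c_final = A_f / (epsilon * l) = 0.3110 / (12994.4220 * 1.0640) = 2.2494e-05 mol/L
Exhaustion = (c_initial - c_final) / c_initial * 100 = (1.1724e-04 - 2.2494e-05) / 1.1724e-04 * 100 = 80.8143 %


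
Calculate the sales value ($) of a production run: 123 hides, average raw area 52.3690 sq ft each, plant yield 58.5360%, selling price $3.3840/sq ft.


Raw_total = N * avg_area = 123 * 52.3690 = 6441.3870 sq ft
Finished = Raw_total * yield / 100 = 6441.3870 * 58.5360 / 100 = 3770.5303 sq ft
Value = Finished * price = 3770.5303 * 3.3840 = 12759.4745 $


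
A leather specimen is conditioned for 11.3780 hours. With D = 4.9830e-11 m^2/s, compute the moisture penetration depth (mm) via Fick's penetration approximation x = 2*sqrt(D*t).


t = 11.3780 hr * 3600 = 40960.8000 s
D * t = 4.9830e-11 * 40960.8000 = 2.0411e-06
x = 2 * sqrt(D*t) = 2 * sqrt(2.0411e-06) = 0.00285733 m = 2.8573 mm


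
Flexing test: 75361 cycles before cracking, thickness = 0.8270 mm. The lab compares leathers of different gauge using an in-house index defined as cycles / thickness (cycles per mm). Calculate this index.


Formula: Index = cycles / thickness
Substituting: Index = 75361 / 0.8270
Result: 91125.7557 cycles/mm


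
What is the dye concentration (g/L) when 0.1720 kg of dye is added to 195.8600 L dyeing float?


Formula: Conc = dye_mass(kg) / volume(L) * 1000
Substituting: Conc = 0.1720 / 195.8600 * 1000
Result: 0.8782 g/L


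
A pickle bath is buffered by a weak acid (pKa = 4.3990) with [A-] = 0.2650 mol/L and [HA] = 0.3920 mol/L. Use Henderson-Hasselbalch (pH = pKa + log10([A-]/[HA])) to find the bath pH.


ratio = [A-] / [HA] = 0.2650 / 0.3920 = 0.6760
log10(ratio) = -0.1700
pH = pKa + log10(ratio) = 4.3990 - 0.1700 = 4.2290


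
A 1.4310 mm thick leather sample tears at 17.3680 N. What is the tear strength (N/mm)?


Formula: Tear strength = force / thickness
Substituting: Tear strength = 17.3680 / 1.4310
Result: 12.1370 N/mm


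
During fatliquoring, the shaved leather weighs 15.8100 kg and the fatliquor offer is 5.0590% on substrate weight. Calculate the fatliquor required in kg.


Formula: Fat = substrate * pct / 100
Substituting: Fat = 15.8100 * 5.0590 / 100
Result: 0.7998 kg


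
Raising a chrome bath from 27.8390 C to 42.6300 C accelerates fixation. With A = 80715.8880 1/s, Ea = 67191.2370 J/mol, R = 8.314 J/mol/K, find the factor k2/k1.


T1 = 27.8390 + 273.15 = 300.9890 K; T2 = 42.6300 + 273.15 = 315.7800 K
k1 = A * exp(-Ea/(R*T1)) = 80715.8880 * exp(-67191.2370/(8.314*300.9890)) = 1.7618e-07 1/s
k2 = A * exp(-Ea/(R*T2)) = 80715.8880 * exp(-67191.2370/(8.314*315.7800)) = 6.1964e-07 1/s
k2/k1 = 6.1964e-07 / 1.7618e-07 = 3.5172


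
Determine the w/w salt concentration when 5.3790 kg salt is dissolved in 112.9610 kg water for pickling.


Formula: Conc = salt / (water + salt) * 100
Substituting: Conc = 5.3790 / (112.9610 + 5.3790) * 100
Result: 4.5454 %


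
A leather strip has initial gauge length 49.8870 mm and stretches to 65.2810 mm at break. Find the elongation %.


Formula: Elongation = (Lf - L0) / L0 * 100
Substituting: Elongation = (65.2810 - 49.8870) / 49.8870 * 100
Result: 30.8577 %


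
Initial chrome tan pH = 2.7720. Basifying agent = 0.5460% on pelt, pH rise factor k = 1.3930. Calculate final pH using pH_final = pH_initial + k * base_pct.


Formula: pH_final = pH_initial + k * base_pct
Substituting: pH_final = 2.7720 + 1.3930 * 0.5460
Result: 3.5326


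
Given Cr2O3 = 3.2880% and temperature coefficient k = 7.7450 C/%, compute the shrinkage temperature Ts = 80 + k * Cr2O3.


Formula: Ts = 80 + k * Cr2O3
Substituting: Ts = 80 + 7.7450 * 3.2880
Result: 105.4656 C


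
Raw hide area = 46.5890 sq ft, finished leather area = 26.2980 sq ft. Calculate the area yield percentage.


Formula: Yield = finished / raw * 100
Substituting: Yield = 26.2980 / 46.5890 * 100
Result: 56.4468 %


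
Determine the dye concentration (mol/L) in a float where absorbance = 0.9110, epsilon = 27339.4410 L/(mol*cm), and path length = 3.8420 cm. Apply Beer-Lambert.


Formula: c = A / (epsilon * l)
Substituting: c = 0.9110 / (27339.4410 * 3.8420)
Result: 8.6730e-06 mol/L


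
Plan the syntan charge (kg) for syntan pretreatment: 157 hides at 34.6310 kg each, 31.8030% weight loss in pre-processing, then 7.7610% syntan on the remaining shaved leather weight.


Total_raw = N * avg_wt = 157 * 34.6310 = 5437.0670 kg
Substrate = Total_raw * (1 - loss/100) = 5437.0670 * (1 - 31.8030/100) = 3707.9166 kg
Syntan = Substrate * pct / 100 = 3707.9166 * 7.7610 / 100 = 287.7714 kg


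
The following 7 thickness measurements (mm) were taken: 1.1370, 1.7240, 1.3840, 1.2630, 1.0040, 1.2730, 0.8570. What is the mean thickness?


Formula: Average = sum / n
Substituting: Average = 8.6420 / 7
Result: 1.2346 mm


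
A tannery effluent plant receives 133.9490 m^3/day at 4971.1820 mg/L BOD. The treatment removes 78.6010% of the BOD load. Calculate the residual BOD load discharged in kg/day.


Load_in = volume * conc / 1000 = 133.9490 * 4971.1820 / 1000 = 665.8849 kg/day
Removed = Load_in * eff / 100 = 665.8849 * 78.6010 / 100 = 523.3922 kg/day
Load_out = Load_in - Removed = 665.8849 - 523.3922 = 142.4927 kg/day


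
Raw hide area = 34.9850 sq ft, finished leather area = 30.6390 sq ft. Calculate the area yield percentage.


Formula: Yield = finished / raw * 100
Substituting: Yield = 30.6390 / 34.9850 * 100
Result: 87.5775 %


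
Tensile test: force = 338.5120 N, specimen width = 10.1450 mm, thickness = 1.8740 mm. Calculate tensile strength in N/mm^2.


Formula: TS = force / (width * thickness)
Substituting: TS = 338.5120 / (10.1450 * 1.8740)
Result: 17.8054 N/mm^2


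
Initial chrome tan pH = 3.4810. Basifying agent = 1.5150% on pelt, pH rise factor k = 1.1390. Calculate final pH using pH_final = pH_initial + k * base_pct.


Formula: pH_final = pH_initial + k * base_pct
Substituting: pH_final = 3.4810 + 1.1390 * 1.5150
Result: 5.2066


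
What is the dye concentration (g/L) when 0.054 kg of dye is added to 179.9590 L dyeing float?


Formula: Conc = dye_mass(kg) / volume(L) * 1000
Substituting: Conc = 0.054 / 179.9590 * 1000
Result: 0.3001 g/L


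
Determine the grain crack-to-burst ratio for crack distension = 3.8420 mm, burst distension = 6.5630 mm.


Formula: Ratio = crack / burst
Substituting: Ratio = 3.8420 / 6.5630
Result: 0.5854


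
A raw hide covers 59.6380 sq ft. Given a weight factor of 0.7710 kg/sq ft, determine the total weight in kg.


Formula: Weight = area * weight_per_sqft
Substituting: Weight = 59.6380 * 0.7710
Result: 45.9809 kg


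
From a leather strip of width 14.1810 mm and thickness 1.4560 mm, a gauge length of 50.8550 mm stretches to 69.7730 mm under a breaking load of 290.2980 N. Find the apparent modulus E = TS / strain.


TS = F / (w * t) = 290.2980 / (14.1810 * 1.4560) = 14.0597 N/mm^2
strain = (Lf - L0) / L0 = (69.7730 - 50.8550) / 50.8550 = 0.3720
E = TS / strain = 14.0597 / 0.3720 = 37.7950 N/mm^2


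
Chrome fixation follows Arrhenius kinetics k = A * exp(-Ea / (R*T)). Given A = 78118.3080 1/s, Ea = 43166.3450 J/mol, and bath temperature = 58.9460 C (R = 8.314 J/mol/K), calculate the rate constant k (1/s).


T_K = T_C + 273.15 = 58.9460 + 273.15 = 332.0960 K
exponent = -Ea / (R * T_K) = -43166.3450 / (8.314 * 332.0960) = -15.6341
k = A * exp(exponent) = 78118.3080 * exp(-15.6341) = 0.0126756 1/s


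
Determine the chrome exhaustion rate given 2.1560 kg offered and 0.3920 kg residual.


Formula: Uptake = (offered - residual) / offered * 100
Substituting: Uptake = (2.1560 - 0.3920) / 2.1560 * 100
Result: 81.8182 %


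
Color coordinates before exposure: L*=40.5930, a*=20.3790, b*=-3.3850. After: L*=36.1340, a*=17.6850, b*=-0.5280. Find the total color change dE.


dL = -4.4590, da = -2.6940, db = 2.8570
dE = sqrt((-4.4590)^2 + (-2.6940)^2 + 2.8570^2) = 5.9416


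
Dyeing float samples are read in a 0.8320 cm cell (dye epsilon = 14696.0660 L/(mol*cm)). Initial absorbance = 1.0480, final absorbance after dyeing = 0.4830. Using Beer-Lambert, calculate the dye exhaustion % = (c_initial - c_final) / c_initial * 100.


c_initial = A_i / (epsilon * l) = 1.0480 / (14696.0660 * 0.8320) = 8.5711e-05 mol/L
c_final = A_f / (epsilon * l) = 0.4830 / (14696.0660 * 0.8320) = 3.9502e-05 mol/L
Exhaustion = (c_initial - c_final) / c_initial * 100 = (8.5711e-05 - 3.9502e-05) / 8.5711e-05 * 100 = 53.9122 %


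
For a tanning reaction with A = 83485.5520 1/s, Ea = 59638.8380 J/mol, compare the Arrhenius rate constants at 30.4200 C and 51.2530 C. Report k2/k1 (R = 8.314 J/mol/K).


T1 = 30.4200 + 273.15 = 303.5700 K; T2 = 51.2530 + 273.15 = 324.4030 K
k1 = A * exp(-Ea/(R*T1)) = 83485.5520 * exp(-59638.8380/(8.314*303.5700)) = 4.5637e-06 1/s
k2 = A * exp(-Ea/(R*T2)) = 83485.5520 * exp(-59638.8380/(8.314*324.4030)) = 2.0814e-05 1/s
k2/k1 = 2.0814e-05 / 4.5637e-06 = 4.5608


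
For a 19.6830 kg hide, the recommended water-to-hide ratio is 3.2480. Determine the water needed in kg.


Formula: Water = hide_weight * ratio
Substituting: Water = 19.6830 * 3.2480
Result: 63.9304 kg


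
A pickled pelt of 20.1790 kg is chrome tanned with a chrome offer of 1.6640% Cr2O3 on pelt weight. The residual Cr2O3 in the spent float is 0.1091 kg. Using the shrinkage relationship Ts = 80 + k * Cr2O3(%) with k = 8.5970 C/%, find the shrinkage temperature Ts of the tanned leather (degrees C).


Offered = pelt * offer_pct / 100 = 20.1790 * 1.6640 / 100 = 0.3358 kg
Uptake = offered - residual = 0.3358 - 0.1091 = 0.2267 kg
Cr2O3% on pelt = uptake / pelt * 100 = 0.2267 / 20.1790 * 100 = 1.1233 %
Ts = 80 + k * Cr2O3% = 80 + 8.5970 * 1.1233 = 89.6573 C


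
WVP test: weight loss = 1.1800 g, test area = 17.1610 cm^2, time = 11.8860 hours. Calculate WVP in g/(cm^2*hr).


Formula: WVP = loss / (area * time)
Substituting: WVP = 1.1800 / (17.1610 * 11.8860)
Result: 0.005785 g/(cm^2*hr)


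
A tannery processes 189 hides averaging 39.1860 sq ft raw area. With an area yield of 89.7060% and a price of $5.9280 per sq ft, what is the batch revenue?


Raw_total = N * avg_area = 189 * 39.1860 = 7406.1540 sq ft
Finished = Raw_total * yield / 100 = 7406.1540 * 89.7060 / 100 = 6643.7645 sq ft
Value = Finished * price = 6643.7645 * 5.9280 = 39384.2360 $


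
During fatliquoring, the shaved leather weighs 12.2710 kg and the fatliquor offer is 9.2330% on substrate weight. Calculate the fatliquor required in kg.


Formula: Fat = substrate * pct / 100
Substituting: Fat = 12.2710 * 9.2330 / 100
Result: 1.1330 kg


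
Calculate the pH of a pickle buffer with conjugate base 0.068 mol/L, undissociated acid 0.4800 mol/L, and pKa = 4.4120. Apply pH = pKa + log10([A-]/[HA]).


ratio = [A-] / [HA] = 0.068 / 0.4800 = 0.1417
log10(ratio) = -0.8487
pH = pKa + log10(ratio) = 4.4120 - 0.8487 = 3.5633


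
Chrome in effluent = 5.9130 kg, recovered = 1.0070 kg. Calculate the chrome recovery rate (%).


Formula: Recovery = recovered / input * 100
Substituting: Recovery = 1.0070 / 5.9130 * 100
Result: 17.0303 %


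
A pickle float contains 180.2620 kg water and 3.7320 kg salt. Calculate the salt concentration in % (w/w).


Formula: Conc = salt / (water + salt) * 100
Substituting: Conc = 3.7320 / (180.2620 + 3.7320) * 100
Result: 2.0283 %


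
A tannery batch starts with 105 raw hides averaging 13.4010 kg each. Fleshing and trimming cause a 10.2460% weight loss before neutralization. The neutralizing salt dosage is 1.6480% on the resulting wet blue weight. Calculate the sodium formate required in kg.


Total_raw = N * avg_wt = 105 * 13.4010 = 1407.1050 kg
Substrate = Total_raw * (1 - loss/100) = 1407.1050 * (1 - 10.2460/100) = 1262.9330 kg
Neutralizer = Substrate * pct / 100 = 1262.9330 * 1.6480 / 100 = 20.8131 kg


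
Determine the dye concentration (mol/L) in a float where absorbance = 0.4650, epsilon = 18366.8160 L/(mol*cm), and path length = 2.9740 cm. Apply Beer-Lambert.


Formula: c = A / (epsilon * l)
Substituting: c = 0.4650 / (18366.8160 * 2.9740)
Result: 8.5129e-06 mol/L


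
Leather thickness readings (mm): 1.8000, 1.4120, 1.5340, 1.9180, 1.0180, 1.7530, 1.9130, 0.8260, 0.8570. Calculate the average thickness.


Formula: Average = sum / n
Substituting: Average = 13.0310 / 9
Result: 1.4479 mm


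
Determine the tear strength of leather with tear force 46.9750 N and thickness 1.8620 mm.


Formula: Tear strength = force / thickness
Substituting: Tear strength = 46.9750 / 1.8620
Result: 25.2282 N/mm


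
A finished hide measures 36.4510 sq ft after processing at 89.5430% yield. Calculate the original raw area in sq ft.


Formula: raw = finished * 100 / yield
Substituting: raw = 36.4510 * 100 / 89.5430
Result: 40.7078 sq ft


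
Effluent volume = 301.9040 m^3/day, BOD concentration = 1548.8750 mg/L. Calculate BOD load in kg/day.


Formula: BOD_load = volume * conc / 1000
Substituting: BOD_load = 301.9040 * 1548.8750 / 1000
Result: 467.6116 kg/day


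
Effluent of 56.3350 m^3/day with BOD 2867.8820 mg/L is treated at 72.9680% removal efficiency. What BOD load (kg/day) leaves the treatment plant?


Load_in = volume * conc / 1000 = 56.3350 * 2867.8820 / 1000 = 161.5621 kg/day
Removed = Load_in * eff / 100 = 161.5621 * 72.9680 / 100 = 117.8887 kg/day
Load_out = Load_in - Removed = 161.5621 - 117.8887 = 43.6735 kg/day


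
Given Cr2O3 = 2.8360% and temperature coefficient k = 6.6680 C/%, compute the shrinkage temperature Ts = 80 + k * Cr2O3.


Formula: Ts = 80 + k * Cr2O3
Substituting: Ts = 80 + 6.6680 * 2.8360
Result: 98.9104 C


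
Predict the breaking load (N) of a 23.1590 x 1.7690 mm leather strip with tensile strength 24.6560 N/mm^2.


Formula: F = TS * w * t
Substituting: F = 24.6560 * 23.1590 * 1.7690
Result: 1010.1137 N


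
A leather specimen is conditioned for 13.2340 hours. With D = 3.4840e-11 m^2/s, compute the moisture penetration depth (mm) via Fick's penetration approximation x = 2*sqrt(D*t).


t = 13.2340 hr * 3600 = 47642.4000 s
D * t = 3.4840e-11 * 47642.4000 = 1.6599e-06
x = 2 * sqrt(D*t) = 2 * sqrt(1.6599e-06) = 0.00257671 m = 2.5767 mm


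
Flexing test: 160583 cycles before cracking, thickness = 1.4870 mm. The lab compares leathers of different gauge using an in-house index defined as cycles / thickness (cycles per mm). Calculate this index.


Formula: Index = cycles / thickness
Substituting: Index = 160583 / 1.4870
Result: 107991.2576 cycles/mm


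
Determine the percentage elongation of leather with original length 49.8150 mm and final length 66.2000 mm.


Formula: Elongation = (Lf - L0) / L0 * 100
Substituting: Elongation = (66.2000 - 49.8150) / 49.8150 * 100
Result: 32.8917 %


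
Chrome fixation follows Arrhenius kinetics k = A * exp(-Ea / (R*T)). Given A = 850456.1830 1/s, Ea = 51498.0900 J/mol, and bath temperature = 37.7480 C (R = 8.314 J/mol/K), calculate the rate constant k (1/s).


T_K = T_C + 273.15 = 37.7480 + 273.15 = 310.8980 K
exponent = -Ea / (R * T_K) = -51498.0900 / (8.314 * 310.8980) = -19.9234
k = A * exp(exponent) = 850456.1830 * exp(-19.9234) = 0.0018925 1/s


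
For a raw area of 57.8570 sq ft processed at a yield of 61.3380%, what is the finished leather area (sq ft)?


Formula: finished = raw * yield / 100
Substituting: finished = 57.8570 * 61.3380 / 100
Result: 35.4883 sq ft


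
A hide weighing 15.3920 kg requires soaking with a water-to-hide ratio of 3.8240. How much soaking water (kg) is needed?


Formula: Water = hide_weight * ratio
Substituting: Water = 15.3920 * 3.8240
Result: 58.8590 kg


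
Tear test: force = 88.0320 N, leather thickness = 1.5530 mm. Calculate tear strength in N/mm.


Formula: Tear strength = force / thickness
Substituting: Tear strength = 88.0320 / 1.5530
Result: 56.6851 N/mm


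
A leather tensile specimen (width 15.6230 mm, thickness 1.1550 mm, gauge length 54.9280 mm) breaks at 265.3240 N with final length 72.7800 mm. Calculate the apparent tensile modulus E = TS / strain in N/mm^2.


TS = F / (w * t) = 265.3240 / (15.6230 * 1.1550) = 14.7038 N/mm^2
strain = (Lf - L0) / L0 = (72.7800 - 54.9280) / 54.9280 = 0.3250
E = TS / strain = 14.7038 / 0.3250 = 45.2415 N/mm^2


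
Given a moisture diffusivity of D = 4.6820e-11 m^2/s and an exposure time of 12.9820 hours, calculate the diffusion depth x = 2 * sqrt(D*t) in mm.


t = 12.9820 hr * 3600 = 46735.2000 s
D * t = 4.6820e-11 * 46735.2000 = 2.1881e-06
x = 2 * sqrt(D*t) = 2 * sqrt(2.1881e-06) = 0.00295847 m = 2.9585 mm


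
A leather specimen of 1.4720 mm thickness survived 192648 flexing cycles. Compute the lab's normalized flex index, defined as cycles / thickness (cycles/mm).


Formula: Index = cycles / thickness
Substituting: Index = 192648 / 1.4720
Result: 130875.0000 cycles/mm


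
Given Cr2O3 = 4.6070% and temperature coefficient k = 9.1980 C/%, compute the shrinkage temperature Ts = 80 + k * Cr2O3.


Formula: Ts = 80 + k * Cr2O3
Substituting: Ts = 80 + 9.1980 * 4.6070
Result: 122.3752 C


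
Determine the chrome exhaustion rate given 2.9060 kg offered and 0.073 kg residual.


Formula: Uptake = (offered - residual) / offered * 100
Substituting: Uptake = (2.9060 - 0.073) / 2.9060 * 100
Result: 97.4880 %


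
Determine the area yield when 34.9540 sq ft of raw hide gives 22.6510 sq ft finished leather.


Formula: Yield = finished / raw * 100
Substituting: Yield = 22.6510 / 34.9540 * 100
Result: 64.8023 %


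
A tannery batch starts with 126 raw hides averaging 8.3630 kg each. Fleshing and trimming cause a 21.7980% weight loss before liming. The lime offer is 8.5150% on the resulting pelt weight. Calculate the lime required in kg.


Total_raw = N * avg_wt = 126 * 8.3630 = 1053.7380 kg
Substrate = Total_raw * (1 - loss/100) = 1053.7380 * (1 - 21.7980/100) = 824.0442 kg
Lime = Substrate * pct / 100 = 824.0442 * 8.5150 / 100 = 70.1674 kg


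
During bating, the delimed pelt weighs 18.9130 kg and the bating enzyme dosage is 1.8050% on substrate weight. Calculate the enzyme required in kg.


Formula: Enzyme = substrate * pct / 100
Substituting: Enzyme = 18.9130 * 1.8050 / 100
Result: 0.3414 kg


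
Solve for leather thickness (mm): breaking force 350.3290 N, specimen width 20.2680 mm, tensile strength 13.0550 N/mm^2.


Formula: t = F / (TS * w)
Substituting: t = 350.3290 / (13.0550 * 20.2680)
Result: 1.3240 mm


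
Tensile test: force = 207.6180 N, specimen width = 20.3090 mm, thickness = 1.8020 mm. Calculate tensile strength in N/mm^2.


Formula: TS = force / (width * thickness)
Substituting: TS = 207.6180 / (20.3090 * 1.8020)
Result: 5.6731 N/mm^2


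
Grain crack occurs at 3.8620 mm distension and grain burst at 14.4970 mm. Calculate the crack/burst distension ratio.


Formula: Ratio = crack / burst
Substituting: Ratio = 3.8620 / 14.4970
Result: 0.2664


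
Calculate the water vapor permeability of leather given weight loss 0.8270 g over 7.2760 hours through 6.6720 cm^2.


Formula: WVP = loss / (area * time)
Substituting: WVP = 0.8270 / (6.6720 * 7.2760)
Result: 0.0170356 g/(cm^2*hr)


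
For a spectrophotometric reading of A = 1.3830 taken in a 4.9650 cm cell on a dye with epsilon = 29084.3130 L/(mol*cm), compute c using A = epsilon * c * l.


Formula: c = A / (epsilon * l)
Substituting: c = 1.3830 / (29084.3130 * 4.9650)
Result: 9.5773e-06 mol/L


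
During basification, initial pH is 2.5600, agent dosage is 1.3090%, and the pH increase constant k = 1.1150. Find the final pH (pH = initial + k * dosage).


Formula: pH_final = pH_initial + k * base_pct
Substituting: pH_final = 2.5600 + 1.1150 * 1.3090
Result: 4.0195


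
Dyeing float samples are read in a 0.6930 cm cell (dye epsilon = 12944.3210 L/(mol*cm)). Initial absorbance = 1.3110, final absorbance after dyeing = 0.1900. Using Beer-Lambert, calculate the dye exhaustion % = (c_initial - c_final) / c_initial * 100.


c_initial = A_i / (epsilon * l) = 1.3110 / (12944.3210 * 0.6930) = 1.4615e-04 mol/L
c_final = A_f / (epsilon * l) = 0.1900 / (12944.3210 * 0.6930) = 2.1181e-05 mol/L
Exhaustion = (c_initial - c_final) / c_initial * 100 = (1.4615e-04 - 2.1181e-05) / 1.4615e-04 * 100 = 85.5072 %


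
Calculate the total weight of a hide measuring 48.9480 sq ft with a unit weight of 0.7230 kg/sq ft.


Formula: Weight = area * weight_per_sqft
Substituting: Weight = 48.9480 * 0.7230
Result: 35.3894 kg


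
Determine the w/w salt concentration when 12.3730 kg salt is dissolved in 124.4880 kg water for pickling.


Formula: Conc = salt / (water + salt) * 100
Substituting: Conc = 12.3730 / (124.4880 + 12.3730) * 100
Result: 9.0406 %


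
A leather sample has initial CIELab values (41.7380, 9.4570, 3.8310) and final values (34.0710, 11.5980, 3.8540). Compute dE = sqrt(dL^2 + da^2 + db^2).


dL = -7.6670, da = 2.1410, db = 0.023
dE = sqrt((-7.6670)^2 + 2.1410^2 + 0.023^2) = 7.9604


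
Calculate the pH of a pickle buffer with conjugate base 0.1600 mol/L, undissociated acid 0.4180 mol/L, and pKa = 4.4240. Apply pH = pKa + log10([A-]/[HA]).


ratio = [A-] / [HA] = 0.1600 / 0.4180 = 0.3828
log10(ratio) = -0.4171
pH = pKa + log10(ratio) = 4.4240 - 0.4171 = 4.0069


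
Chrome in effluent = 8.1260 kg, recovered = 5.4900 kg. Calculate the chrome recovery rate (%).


Formula: Recovery = recovered / input * 100
Substituting: Recovery = 5.4900 / 8.1260 * 100
Result: 67.5609 %


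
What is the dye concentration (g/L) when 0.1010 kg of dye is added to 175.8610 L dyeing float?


Formula: Conc = dye_mass(kg) / volume(L) * 1000
Substituting: Conc = 0.1010 / 175.8610 * 1000
Result: 0.5743 g/L


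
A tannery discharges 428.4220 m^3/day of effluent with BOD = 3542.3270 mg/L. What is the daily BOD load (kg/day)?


Formula: BOD_load = volume * conc / 1000
Substituting: BOD_load = 428.4220 * 3542.3270 / 1000
Result: 1517.6108 kg/day


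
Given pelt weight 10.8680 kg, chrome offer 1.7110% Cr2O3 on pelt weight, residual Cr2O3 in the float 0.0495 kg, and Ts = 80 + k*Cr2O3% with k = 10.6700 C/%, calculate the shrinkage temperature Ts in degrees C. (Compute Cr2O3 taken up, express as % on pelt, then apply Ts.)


Offered = pelt * offer_pct / 100 = 10.8680 * 1.7110 / 100 = 0.1860 kg
Uptake = offered - residual = 0.1860 - 0.0495 = 0.1365 kg
Cr2O3% on pelt = uptake / pelt * 100 = 0.1365 / 10.8680 * 100 = 1.2555 %
Ts = 80 + k * Cr2O3% = 80 + 10.6700 * 1.2555 = 93.3966 C


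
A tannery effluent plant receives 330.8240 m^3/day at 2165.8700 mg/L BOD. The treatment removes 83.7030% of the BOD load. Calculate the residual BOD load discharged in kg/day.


Load_in = volume * conc / 1000 = 330.8240 * 2165.8700 / 1000 = 716.5218 kg/day
Removed = Load_in * eff / 100 = 716.5218 * 83.7030 / 100 = 599.7502 kg/day
Load_out = Load_in - Removed = 716.5218 - 599.7502 = 116.7716 kg/day


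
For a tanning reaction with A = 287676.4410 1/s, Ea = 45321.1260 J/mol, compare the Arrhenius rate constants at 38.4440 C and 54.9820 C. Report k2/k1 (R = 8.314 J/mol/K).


T1 = 38.4440 + 273.15 = 311.5940 K; T2 = 54.9820 + 273.15 = 328.1320 K
k1 = A * exp(-Ea/(R*T1)) = 287676.4410 * exp(-45321.1260/(8.314*311.5940)) = 0.00726338 1/s
k2 = A * exp(-Ea/(R*T2)) = 287676.4410 * exp(-45321.1260/(8.314*328.1320)) = 0.0175416 1/s
k2/k1 = 0.0175416 / 0.00726338 = 2.4151


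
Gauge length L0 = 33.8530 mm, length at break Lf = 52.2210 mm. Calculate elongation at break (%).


Formula: Elongation = (Lf - L0) / L0 * 100
Substituting: Elongation = (52.2210 - 33.8530) / 33.8530 * 100
Result: 54.2581 %


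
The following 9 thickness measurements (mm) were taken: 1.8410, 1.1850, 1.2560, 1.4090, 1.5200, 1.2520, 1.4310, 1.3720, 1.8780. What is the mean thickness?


Formula: Average = sum / n
Substituting: Average = 13.1440 / 9
Result: 1.4604 mm


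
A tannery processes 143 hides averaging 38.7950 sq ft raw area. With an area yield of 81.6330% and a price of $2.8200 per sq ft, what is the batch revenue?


Raw_total = N * avg_area = 143 * 38.7950 = 5547.6850 sq ft
Finished = Raw_total * yield / 100 = 5547.6850 * 81.6330 / 100 = 4528.7417 sq ft
Value = Finished * price = 4528.7417 * 2.8200 = 12771.0516 $


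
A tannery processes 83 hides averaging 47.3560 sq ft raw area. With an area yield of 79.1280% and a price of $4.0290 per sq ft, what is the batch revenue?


Raw_total = N * avg_area = 83 * 47.3560 = 3930.5480 sq ft
Finished = Raw_total * yield / 100 = 3930.5480 * 79.1280 / 100 = 3110.1640 sq ft
Value = Finished * price = 3110.1640 * 4.0290 = 12530.8508 $


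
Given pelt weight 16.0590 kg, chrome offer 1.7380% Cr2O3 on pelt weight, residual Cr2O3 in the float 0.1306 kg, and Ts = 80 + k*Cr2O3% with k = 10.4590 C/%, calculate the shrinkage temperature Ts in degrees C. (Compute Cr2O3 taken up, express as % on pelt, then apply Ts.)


Offered = pelt * offer_pct / 100 = 16.0590 * 1.7380 / 100 = 0.2791 kg
Uptake = offered - residual = 0.2791 - 0.1306 = 0.1485 kg
Cr2O3% on pelt = uptake / pelt * 100 = 0.1485 / 16.0590 * 100 = 0.9247 %
Ts = 80 + k * Cr2O3% = 80 + 10.4590 * 0.9247 = 89.6719 C


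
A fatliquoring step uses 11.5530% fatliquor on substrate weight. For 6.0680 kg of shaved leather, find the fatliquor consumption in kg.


Formula: Fat = substrate * pct / 100
Substituting: Fat = 6.0680 * 11.5530 / 100
Result: 0.7010 kg


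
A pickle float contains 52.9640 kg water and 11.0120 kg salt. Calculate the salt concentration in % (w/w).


Formula: Conc = salt / (water + salt) * 100
Substituting: Conc = 11.0120 / (52.9640 + 11.0120) * 100
Result: 17.2127 %


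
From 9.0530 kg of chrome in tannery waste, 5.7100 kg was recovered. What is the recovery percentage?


Formula: Recovery = recovered / input * 100
Substituting: Recovery = 5.7100 / 9.0530 * 100
Result: 63.0730 %


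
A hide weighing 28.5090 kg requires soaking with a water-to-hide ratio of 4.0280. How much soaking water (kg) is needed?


Formula: Water = hide_weight * ratio
Substituting: Water = 28.5090 * 4.0280
Result: 114.8343 kg


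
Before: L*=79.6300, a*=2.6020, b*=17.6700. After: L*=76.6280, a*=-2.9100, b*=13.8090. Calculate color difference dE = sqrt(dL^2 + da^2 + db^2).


dL = -3.0020, da = -5.5120, db = -3.8610
dE = sqrt((-3.0020)^2 + (-5.5120)^2 + (-3.8610)^2) = 7.3690


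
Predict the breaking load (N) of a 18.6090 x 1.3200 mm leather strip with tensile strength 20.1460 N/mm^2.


Formula: F = TS * w * t
Substituting: F = 20.1460 * 18.6090 * 1.3200
Result: 494.8639 N


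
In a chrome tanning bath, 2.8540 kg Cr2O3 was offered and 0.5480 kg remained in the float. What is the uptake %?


Formula: Uptake = (offered - residual) / offered * 100
Substituting: Uptake = (2.8540 - 0.5480) / 2.8540 * 100
Result: 80.7989 %


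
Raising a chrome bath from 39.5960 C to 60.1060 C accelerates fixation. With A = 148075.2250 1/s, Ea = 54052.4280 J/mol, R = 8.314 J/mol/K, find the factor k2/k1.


T1 = 39.5960 + 273.15 = 312.7460 K; T2 = 60.1060 + 273.15 = 333.2560 K
k1 = A * exp(-Ea/(R*T1)) = 148075.2250 * exp(-54052.4280/(8.314*312.7460)) = 1.3879e-04 1/s
k2 = A * exp(-Ea/(R*T2)) = 148075.2250 * exp(-54052.4280/(8.314*333.2560)) = 4.9887e-04 1/s
k2/k1 = 4.9887e-04 / 1.3879e-04 = 3.5944


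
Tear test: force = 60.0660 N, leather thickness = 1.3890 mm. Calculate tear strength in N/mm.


Formula: Tear strength = force / thickness
Substituting: Tear strength = 60.0660 / 1.3890
Result: 43.2441 N/mm


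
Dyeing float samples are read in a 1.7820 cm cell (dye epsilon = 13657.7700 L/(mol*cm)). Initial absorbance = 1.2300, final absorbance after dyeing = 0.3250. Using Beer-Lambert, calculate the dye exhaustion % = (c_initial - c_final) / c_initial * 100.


c_initial = A_i / (epsilon * l) = 1.2300 / (13657.7700 * 1.7820) = 5.0538e-05 mol/L
c_final = A_f / (epsilon * l) = 0.3250 / (13657.7700 * 1.7820) = 1.3354e-05 mol/L
Exhaustion = (c_initial - c_final) / c_initial * 100 = (5.0538e-05 - 1.3354e-05) / 5.0538e-05 * 100 = 73.5772 %


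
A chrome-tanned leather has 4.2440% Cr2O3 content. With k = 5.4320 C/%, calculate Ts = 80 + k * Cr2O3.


Formula: Ts = 80 + k * Cr2O3
Substituting: Ts = 80 + 5.4320 * 4.2440
Result: 103.0534 C


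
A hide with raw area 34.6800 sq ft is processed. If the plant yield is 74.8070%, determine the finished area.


Formula: finished = raw * yield / 100
Substituting: finished = 34.6800 * 74.8070 / 100
Result: 25.9431 sq ft


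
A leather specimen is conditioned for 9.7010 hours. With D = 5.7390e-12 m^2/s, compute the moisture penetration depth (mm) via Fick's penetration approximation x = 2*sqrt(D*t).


t = 9.7010 hr * 3600 = 34923.6000 s
D * t = 5.7390e-12 * 34923.6000 = 2.0043e-07
x = 2 * sqrt(D*t) = 2 * sqrt(2.0043e-07) = 8.9538e-04 m = 0.8954 mm


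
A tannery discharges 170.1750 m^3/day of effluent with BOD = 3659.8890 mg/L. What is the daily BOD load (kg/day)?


Formula: BOD_load = volume * conc / 1000
Substituting: BOD_load = 170.1750 * 3659.8890 / 1000
Result: 622.8216 kg/day


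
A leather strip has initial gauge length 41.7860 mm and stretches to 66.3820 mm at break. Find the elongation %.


Formula: Elongation = (Lf - L0) / L0 * 100
Substituting: Elongation = (66.3820 - 41.7860) / 41.7860 * 100
Result: 58.8618 %


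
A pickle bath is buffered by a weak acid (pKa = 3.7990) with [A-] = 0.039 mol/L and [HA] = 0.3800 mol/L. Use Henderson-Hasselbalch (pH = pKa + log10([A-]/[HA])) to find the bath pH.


ratio = [A-] / [HA] = 0.039 / 0.3800 = 0.1026
log10(ratio) = -0.9887
pH = pKa + log10(ratio) = 3.7990 - 0.9887 = 2.8103


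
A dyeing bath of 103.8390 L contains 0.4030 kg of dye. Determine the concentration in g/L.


Formula: Conc = dye_mass(kg) / volume(L) * 1000
Substituting: Conc = 0.4030 / 103.8390 * 1000
Result: 3.8810 g/L


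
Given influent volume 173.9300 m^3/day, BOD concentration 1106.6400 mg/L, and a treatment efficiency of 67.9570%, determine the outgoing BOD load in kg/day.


Load_in = volume * conc / 1000 = 173.9300 * 1106.6400 / 1000 = 192.4779 kg/day
Removed = Load_in * eff / 100 = 192.4779 * 67.9570 / 100 = 130.8022 kg/day
Load_out = Load_in - Removed = 192.4779 - 130.8022 = 61.6757 kg/day


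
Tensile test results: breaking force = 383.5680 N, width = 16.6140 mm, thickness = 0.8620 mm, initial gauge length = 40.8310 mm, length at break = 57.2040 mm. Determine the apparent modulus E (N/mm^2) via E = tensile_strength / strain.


TS = F / (w * t) = 383.5680 / (16.6140 * 0.8620) = 26.7831 N/mm^2
strain = (Lf - L0) / L0 = (57.2040 - 40.8310) / 40.8310 = 0.4010
E = TS / strain = 26.7831 / 0.4010 = 66.7917 N/mm^2


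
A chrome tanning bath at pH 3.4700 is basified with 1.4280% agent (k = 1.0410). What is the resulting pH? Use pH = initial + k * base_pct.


Formula: pH_final = pH_initial + k * base_pct
Substituting: pH_final = 3.4700 + 1.0410 * 1.4280
Result: 4.9565


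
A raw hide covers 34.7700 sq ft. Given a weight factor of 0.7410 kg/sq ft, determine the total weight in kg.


Formula: Weight = area * weight_per_sqft
Substituting: Weight = 34.7700 * 0.7410
Result: 25.7646 kg


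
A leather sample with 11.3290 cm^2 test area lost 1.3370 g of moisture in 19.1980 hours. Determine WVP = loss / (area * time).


Formula: WVP = loss / (area * time)
Substituting: WVP = 1.3370 / (11.3290 * 19.1980)
Result: 0.00614729 g/(cm^2*hr)
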